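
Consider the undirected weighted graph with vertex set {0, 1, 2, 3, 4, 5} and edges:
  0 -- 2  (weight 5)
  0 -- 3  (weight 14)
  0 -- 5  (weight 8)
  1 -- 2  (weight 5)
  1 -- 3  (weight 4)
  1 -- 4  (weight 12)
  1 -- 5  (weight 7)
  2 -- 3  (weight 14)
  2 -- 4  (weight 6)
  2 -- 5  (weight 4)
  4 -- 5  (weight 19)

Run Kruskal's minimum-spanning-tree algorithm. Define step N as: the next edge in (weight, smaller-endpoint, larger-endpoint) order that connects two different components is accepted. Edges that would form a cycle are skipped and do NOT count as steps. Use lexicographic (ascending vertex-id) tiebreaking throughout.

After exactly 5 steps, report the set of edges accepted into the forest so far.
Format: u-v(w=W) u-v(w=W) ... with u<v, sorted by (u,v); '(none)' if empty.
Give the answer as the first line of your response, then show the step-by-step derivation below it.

0-2(w=5) 1-2(w=5) 1-3(w=4) 2-4(w=6) 2-5(w=4)

step 1: add edge 1-3 (w=4); MST = {1-3(w=4)}
step 2: add edge 2-5 (w=4); MST = {1-3(w=4) 2-5(w=4)}
step 3: add edge 0-2 (w=5); MST = {0-2(w=5) 1-3(w=4) 2-5(w=4)}
step 4: add edge 1-2 (w=5); MST = {0-2(w=5) 1-2(w=5) 1-3(w=4) 2-5(w=4)}
step 5: add edge 2-4 (w=6); MST = {0-2(w=5) 1-2(w=5) 1-3(w=4) 2-4(w=6) 2-5(w=4)}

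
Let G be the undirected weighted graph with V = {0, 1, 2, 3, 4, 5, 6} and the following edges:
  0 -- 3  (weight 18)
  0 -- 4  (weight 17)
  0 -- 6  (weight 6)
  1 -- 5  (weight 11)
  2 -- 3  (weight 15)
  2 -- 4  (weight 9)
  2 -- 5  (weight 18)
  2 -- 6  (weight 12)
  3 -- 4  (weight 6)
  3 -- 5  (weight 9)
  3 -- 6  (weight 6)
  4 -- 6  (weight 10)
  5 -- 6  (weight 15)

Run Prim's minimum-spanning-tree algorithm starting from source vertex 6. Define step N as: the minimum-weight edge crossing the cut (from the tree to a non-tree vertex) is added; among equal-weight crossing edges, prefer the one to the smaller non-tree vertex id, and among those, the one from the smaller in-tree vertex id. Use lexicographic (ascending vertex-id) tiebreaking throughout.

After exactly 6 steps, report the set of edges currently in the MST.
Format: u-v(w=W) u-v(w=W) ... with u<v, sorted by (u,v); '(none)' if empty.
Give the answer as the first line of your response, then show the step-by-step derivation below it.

0-6(w=6) 1-5(w=11) 2-4(w=9) 3-4(w=6) 3-5(w=9) 3-6(w=6)

step 1: add edge 0-6 (w=6); MST = {0-6(w=6)}
step 2: add edge 3-6 (w=6); MST = {0-6(w=6) 3-6(w=6)}
step 3: add edge 3-4 (w=6); MST = {0-6(w=6) 3-4(w=6) 3-6(w=6)}
step 4: add edge 2-4 (w=9); MST = {0-6(w=6) 2-4(w=9) 3-4(w=6) 3-6(w=6)}
step 5: add edge 3-5 (w=9); MST = {0-6(w=6) 2-4(w=9) 3-4(w=6) 3-5(w=9) 3-6(w=6)}
step 6: add edge 1-5 (w=11); MST = {0-6(w=6) 1-5(w=11) 2-4(w=9) 3-4(w=6) 3-5(w=9) 3-6(w=6)}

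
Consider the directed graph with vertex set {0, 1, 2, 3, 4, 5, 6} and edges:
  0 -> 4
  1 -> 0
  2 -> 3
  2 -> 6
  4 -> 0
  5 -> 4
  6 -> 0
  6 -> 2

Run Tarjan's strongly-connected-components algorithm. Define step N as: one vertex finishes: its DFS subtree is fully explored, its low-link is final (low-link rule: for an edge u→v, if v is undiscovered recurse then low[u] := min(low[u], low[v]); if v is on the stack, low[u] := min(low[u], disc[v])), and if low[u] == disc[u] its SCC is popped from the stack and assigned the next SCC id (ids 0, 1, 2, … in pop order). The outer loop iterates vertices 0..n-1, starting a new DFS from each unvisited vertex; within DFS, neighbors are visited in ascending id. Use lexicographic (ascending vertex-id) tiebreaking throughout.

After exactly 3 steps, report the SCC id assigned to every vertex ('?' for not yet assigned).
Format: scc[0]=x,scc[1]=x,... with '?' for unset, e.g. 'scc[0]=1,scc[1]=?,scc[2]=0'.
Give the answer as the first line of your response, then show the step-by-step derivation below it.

scc[0]=0,scc[1]=1,scc[2]=?,scc[3]=?,scc[4]=0,scc[5]=?,scc[6]=?

step 1: low=(low[0]=0,low[1]=?,low[2]=?,low[3]=?,low[4]=0,low[5]=?,low[6]=?); scc=(scc[0]=?,scc[1]=?,scc[2]=?,scc[3]=?,scc[4]=?,scc[5]=?,scc[6]=?)
step 2: low=(low[0]=0,low[1]=?,low[2]=?,low[3]=?,low[4]=0,low[5]=?,low[6]=?); scc=(scc[0]=0,scc[1]=?,scc[2]=?,scc[3]=?,scc[4]=0,scc[5]=?,scc[6]=?)
step 3: low=(low[0]=0,low[1]=2,low[2]=?,low[3]=?,low[4]=0,low[5]=?,low[6]=?); scc=(scc[0]=0,scc[1]=1,scc[2]=?,scc[3]=?,scc[4]=0,scc[5]=?,scc[6]=?)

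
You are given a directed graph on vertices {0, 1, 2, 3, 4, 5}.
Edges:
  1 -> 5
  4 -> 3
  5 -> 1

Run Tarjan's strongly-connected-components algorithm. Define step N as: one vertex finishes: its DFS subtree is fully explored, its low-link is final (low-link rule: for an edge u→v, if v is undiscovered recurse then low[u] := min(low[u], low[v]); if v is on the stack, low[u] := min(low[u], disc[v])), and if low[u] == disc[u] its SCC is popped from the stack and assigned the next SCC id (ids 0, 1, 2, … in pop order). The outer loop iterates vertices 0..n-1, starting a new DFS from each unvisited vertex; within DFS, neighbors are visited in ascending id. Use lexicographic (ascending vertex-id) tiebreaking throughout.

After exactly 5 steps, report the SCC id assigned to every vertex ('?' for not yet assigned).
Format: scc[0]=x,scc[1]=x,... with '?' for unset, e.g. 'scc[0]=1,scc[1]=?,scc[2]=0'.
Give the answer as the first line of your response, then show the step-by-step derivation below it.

scc[0]=0,scc[1]=1,scc[2]=2,scc[3]=3,scc[4]=?,scc[5]=1

step 1: low=(low[0]=0,low[1]=?,low[2]=?,low[3]=?,low[4]=?,low[5]=?); scc=(scc[0]=0,scc[1]=?,scc[2]=?,scc[3]=?,scc[4]=?,scc[5]=?)
step 2: low=(low[0]=0,low[1]=1,low[2]=?,low[3]=?,low[4]=?,low[5]=1); scc=(scc[0]=0,scc[1]=?,scc[2]=?,scc[3]=?,scc[4]=?,scc[5]=?)
step 3: low=(low[0]=0,low[1]=1,low[2]=?,low[3]=?,low[4]=?,low[5]=1); scc=(scc[0]=0,scc[1]=1,scc[2]=?,scc[3]=?,scc[4]=?,scc[5]=1)
step 4: low=(low[0]=0,low[1]=1,low[2]=3,low[3]=?,low[4]=?,low[5]=1); scc=(scc[0]=0,scc[1]=1,scc[2]=2,scc[3]=?,scc[4]=?,scc[5]=1)
step 5: low=(low[0]=0,low[1]=1,low[2]=3,low[3]=4,low[4]=?,low[5]=1); scc=(scc[0]=0,scc[1]=1,scc[2]=2,scc[3]=3,scc[4]=?,scc[5]=1)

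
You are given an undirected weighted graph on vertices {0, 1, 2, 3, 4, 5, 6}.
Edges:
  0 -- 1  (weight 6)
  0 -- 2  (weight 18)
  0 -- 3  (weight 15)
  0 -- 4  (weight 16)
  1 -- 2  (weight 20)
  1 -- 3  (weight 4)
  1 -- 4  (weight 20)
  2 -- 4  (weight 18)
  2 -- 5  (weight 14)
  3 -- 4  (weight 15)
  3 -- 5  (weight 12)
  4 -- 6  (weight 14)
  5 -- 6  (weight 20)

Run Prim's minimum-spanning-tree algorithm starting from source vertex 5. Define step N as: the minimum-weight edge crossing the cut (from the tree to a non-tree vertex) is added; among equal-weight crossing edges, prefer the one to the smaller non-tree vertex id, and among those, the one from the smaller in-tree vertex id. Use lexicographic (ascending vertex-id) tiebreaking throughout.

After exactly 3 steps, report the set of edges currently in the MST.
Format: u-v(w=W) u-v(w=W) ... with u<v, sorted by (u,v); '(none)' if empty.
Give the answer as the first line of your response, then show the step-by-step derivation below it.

0-1(w=6) 1-3(w=4) 3-5(w=12)

step 1: add edge 3-5 (w=12); MST = {3-5(w=12)}
step 2: add edge 1-3 (w=4); MST = {1-3(w=4) 3-5(w=12)}
step 3: add edge 0-1 (w=6); MST = {0-1(w=6) 1-3(w=4) 3-5(w=12)}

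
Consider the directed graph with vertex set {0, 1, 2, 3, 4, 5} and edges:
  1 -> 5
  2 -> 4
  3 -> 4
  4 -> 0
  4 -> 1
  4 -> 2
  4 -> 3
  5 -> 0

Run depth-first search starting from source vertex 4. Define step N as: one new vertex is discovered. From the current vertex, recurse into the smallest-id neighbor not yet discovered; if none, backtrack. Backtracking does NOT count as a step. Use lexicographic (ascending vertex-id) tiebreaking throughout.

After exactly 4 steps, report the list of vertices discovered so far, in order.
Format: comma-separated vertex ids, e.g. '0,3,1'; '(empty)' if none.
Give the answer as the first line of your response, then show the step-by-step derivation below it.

4,0,1,5

step 1: discover 4; path=4; order=4
step 2: discover 0; path=4>0; order=4,0
step 3: discover 1; path=4>1; order=4,0,1
step 4: discover 5; path=4>1>5; order=4,0,1,5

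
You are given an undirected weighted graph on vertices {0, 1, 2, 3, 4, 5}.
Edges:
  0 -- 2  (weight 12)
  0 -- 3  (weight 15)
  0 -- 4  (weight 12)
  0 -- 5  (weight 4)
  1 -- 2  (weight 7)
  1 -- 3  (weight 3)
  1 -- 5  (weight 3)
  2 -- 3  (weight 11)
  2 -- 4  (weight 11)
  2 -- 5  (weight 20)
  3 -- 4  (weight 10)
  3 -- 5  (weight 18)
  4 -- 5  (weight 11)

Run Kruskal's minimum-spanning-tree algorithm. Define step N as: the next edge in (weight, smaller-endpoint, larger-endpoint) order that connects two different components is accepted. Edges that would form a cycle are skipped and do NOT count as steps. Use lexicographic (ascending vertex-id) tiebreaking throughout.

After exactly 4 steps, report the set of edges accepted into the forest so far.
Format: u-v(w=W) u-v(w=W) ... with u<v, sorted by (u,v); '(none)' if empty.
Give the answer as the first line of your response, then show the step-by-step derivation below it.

0-5(w=4) 1-2(w=7) 1-3(w=3) 1-5(w=3)

step 1: add edge 1-3 (w=3); MST = {1-3(w=3)}
step 2: add edge 1-5 (w=3); MST = {1-3(w=3) 1-5(w=3)}
step 3: add edge 0-5 (w=4); MST = {0-5(w=4) 1-3(w=3) 1-5(w=3)}
step 4: add edge 1-2 (w=7); MST = {0-5(w=4) 1-2(w=7) 1-3(w=3) 1-5(w=3)}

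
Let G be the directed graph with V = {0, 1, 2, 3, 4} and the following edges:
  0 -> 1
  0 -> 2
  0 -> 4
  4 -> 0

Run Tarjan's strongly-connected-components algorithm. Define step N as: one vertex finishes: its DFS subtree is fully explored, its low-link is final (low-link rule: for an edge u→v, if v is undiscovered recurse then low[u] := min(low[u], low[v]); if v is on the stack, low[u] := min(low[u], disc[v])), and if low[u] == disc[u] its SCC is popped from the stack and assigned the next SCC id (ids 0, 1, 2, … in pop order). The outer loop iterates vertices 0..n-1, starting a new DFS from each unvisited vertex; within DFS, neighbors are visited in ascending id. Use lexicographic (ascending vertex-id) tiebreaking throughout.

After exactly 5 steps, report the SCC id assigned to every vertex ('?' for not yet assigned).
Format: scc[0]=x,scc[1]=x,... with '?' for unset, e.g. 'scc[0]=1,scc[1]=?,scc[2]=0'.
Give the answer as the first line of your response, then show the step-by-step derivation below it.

scc[0]=2,scc[1]=0,scc[2]=1,scc[3]=3,scc[4]=2

step 1: low=(low[0]=0,low[1]=1,low[2]=?,low[3]=?,low[4]=?); scc=(scc[0]=?,scc[1]=0,scc[2]=?,scc[3]=?,scc[4]=?)
step 2: low=(low[0]=0,low[1]=1,low[2]=2,low[3]=?,low[4]=?); scc=(scc[0]=?,scc[1]=0,scc[2]=1,scc[3]=?,scc[4]=?)
step 3: low=(low[0]=0,low[1]=1,low[2]=2,low[3]=?,low[4]=0); scc=(scc[0]=?,scc[1]=0,scc[2]=1,scc[3]=?,scc[4]=?)
step 4: low=(low[0]=0,low[1]=1,low[2]=2,low[3]=?,low[4]=0); scc=(scc[0]=2,scc[1]=0,scc[2]=1,scc[3]=?,scc[4]=2)
step 5: low=(low[0]=0,low[1]=1,low[2]=2,low[3]=4,low[4]=0); scc=(scc[0]=2,scc[1]=0,scc[2]=1,scc[3]=3,scc[4]=2)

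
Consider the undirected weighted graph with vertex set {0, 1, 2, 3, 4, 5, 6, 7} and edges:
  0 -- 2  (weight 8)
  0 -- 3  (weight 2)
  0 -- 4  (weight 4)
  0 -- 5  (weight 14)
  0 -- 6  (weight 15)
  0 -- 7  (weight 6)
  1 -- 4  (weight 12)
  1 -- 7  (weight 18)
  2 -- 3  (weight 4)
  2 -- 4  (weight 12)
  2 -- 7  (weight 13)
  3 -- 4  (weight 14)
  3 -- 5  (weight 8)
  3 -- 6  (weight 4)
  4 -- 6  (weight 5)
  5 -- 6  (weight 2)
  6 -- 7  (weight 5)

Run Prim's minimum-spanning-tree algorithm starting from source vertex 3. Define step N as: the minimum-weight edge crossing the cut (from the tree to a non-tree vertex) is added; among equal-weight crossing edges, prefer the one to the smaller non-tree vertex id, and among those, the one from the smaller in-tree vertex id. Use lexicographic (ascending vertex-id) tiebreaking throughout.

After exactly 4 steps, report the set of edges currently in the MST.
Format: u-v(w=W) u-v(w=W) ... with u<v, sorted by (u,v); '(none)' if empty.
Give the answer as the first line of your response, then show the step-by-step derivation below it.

0-3(w=2) 0-4(w=4) 2-3(w=4) 3-6(w=4)

step 1: add edge 0-3 (w=2); MST = {0-3(w=2)}
step 2: add edge 2-3 (w=4); MST = {0-3(w=2) 2-3(w=4)}
step 3: add edge 0-4 (w=4); MST = {0-3(w=2) 0-4(w=4) 2-3(w=4)}
step 4: add edge 3-6 (w=4); MST = {0-3(w=2) 0-4(w=4) 2-3(w=4) 3-6(w=4)}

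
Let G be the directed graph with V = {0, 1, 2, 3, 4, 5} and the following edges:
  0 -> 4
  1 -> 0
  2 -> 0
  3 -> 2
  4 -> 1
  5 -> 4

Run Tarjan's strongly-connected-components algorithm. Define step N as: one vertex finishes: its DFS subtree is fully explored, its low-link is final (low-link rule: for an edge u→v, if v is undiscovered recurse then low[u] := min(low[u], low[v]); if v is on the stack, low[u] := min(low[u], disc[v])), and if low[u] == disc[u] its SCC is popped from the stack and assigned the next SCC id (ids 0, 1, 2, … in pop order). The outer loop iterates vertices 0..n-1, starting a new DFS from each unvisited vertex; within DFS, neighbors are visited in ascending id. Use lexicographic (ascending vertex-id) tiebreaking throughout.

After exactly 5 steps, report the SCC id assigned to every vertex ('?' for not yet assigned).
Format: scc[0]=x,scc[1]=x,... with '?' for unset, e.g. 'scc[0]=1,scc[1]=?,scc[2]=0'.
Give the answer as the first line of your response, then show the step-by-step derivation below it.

scc[0]=0,scc[1]=0,scc[2]=1,scc[3]=2,scc[4]=0,scc[5]=?

step 1: low=(low[0]=0,low[1]=0,low[2]=?,low[3]=?,low[4]=1,low[5]=?); scc=(scc[0]=?,scc[1]=?,scc[2]=?,scc[3]=?,scc[4]=?,scc[5]=?)
step 2: low=(low[0]=0,low[1]=0,low[2]=?,low[3]=?,low[4]=0,low[5]=?); scc=(scc[0]=?,scc[1]=?,scc[2]=?,scc[3]=?,scc[4]=?,scc[5]=?)
step 3: low=(low[0]=0,low[1]=0,low[2]=?,low[3]=?,low[4]=0,low[5]=?); scc=(scc[0]=0,scc[1]=0,scc[2]=?,scc[3]=?,scc[4]=0,scc[5]=?)
step 4: low=(low[0]=0,low[1]=0,low[2]=3,low[3]=?,low[4]=0,low[5]=?); scc=(scc[0]=0,scc[1]=0,scc[2]=1,scc[3]=?,scc[4]=0,scc[5]=?)
step 5: low=(low[0]=0,low[1]=0,low[2]=3,low[3]=4,low[4]=0,low[5]=?); scc=(scc[0]=0,scc[1]=0,scc[2]=1,scc[3]=2,scc[4]=0,scc[5]=?)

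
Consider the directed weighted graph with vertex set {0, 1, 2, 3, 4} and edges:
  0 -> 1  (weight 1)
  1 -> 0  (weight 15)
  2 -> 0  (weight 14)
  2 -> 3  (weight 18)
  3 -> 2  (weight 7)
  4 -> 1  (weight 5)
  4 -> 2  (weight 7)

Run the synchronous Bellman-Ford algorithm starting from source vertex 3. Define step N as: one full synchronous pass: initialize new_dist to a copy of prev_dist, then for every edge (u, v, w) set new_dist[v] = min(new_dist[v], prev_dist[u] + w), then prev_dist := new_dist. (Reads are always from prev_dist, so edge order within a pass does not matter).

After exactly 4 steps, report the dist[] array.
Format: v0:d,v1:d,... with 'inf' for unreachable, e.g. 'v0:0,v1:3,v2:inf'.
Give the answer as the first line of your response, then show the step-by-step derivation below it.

v0:21,v1:22,v2:7,v3:0,v4:inf

step 1: dist = v0:inf,v1:inf,v2:7,v3:0,v4:inf
step 2: dist = v0:21,v1:inf,v2:7,v3:0,v4:inf
step 3: dist = v0:21,v1:22,v2:7,v3:0,v4:inf
step 4: dist = v0:21,v1:22,v2:7,v3:0,v4:inf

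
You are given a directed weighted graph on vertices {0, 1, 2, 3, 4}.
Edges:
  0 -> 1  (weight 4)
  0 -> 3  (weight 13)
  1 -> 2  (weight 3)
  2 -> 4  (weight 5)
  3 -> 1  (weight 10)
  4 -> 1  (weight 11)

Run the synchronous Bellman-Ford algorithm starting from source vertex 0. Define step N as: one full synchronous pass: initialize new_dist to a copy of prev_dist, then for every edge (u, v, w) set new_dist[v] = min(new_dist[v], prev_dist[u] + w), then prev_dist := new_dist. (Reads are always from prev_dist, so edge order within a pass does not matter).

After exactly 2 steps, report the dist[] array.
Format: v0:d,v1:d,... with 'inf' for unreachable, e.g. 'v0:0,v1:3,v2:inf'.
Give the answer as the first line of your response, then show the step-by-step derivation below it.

v0:0,v1:4,v2:7,v3:13,v4:inf

step 1: dist = v0:0,v1:4,v2:inf,v3:13,v4:inf
step 2: dist = v0:0,v1:4,v2:7,v3:13,v4:inf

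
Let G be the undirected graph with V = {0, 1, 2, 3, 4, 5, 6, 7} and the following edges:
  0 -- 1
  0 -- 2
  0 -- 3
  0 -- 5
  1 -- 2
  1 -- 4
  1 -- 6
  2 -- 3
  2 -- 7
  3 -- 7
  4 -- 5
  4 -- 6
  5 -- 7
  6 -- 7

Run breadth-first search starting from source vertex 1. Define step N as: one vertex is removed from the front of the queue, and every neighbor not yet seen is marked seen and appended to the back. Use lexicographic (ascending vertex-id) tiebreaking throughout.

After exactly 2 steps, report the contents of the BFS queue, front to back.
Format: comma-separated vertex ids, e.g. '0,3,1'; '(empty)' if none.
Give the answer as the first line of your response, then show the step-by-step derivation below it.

2,4,6,3,5

step 1: dequeue 1; queue=[0,2,4,6]; order=1
step 2: dequeue 0; queue=[2,4,6,3,5]; order=1,0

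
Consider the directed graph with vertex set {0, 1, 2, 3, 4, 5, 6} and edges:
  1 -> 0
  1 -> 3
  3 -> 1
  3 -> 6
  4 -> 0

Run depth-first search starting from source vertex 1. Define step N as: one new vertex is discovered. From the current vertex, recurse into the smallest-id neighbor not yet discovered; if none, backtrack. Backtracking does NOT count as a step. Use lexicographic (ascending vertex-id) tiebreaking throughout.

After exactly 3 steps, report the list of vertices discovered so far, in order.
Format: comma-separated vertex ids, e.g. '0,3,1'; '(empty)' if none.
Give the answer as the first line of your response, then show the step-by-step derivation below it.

1,0,3

step 1: discover 1; path=1; order=1
step 2: discover 0; path=1>0; order=1,0
step 3: discover 3; path=1>3; order=1,0,3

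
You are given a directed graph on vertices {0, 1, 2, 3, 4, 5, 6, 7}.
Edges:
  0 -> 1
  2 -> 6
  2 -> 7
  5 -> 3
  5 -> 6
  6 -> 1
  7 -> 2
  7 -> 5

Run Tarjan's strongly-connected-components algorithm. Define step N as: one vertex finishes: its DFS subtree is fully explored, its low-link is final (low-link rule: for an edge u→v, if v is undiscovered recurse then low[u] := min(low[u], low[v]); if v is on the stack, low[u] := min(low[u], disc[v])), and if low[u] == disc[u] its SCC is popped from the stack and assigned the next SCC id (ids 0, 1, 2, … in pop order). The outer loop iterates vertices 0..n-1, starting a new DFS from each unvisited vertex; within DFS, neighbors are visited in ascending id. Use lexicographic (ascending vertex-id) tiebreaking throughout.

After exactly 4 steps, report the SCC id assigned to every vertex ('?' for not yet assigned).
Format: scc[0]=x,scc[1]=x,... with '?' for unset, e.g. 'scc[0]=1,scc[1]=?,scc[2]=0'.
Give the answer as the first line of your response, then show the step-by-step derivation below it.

scc[0]=1,scc[1]=0,scc[2]=?,scc[3]=3,scc[4]=?,scc[5]=?,scc[6]=2,scc[7]=?

step 1: low=(low[0]=0,low[1]=1,low[2]=?,low[3]=?,low[4]=?,low[5]=?,low[6]=?,low[7]=?); scc=(scc[0]=?,scc[1]=0,scc[2]=?,scc[3]=?,scc[4]=?,scc[5]=?,scc[6]=?,scc[7]=?)
step 2: low=(low[0]=0,low[1]=1,low[2]=?,low[3]=?,low[4]=?,low[5]=?,low[6]=?,low[7]=?); scc=(scc[0]=1,scc[1]=0,scc[2]=?,scc[3]=?,scc[4]=?,scc[5]=?,scc[6]=?,scc[7]=?)
step 3: low=(low[0]=0,low[1]=1,low[2]=2,low[3]=?,low[4]=?,low[5]=?,low[6]=3,low[7]=?); scc=(scc[0]=1,scc[1]=0,scc[2]=?,scc[3]=?,scc[4]=?,scc[5]=?,scc[6]=2,scc[7]=?)
step 4: low=(low[0]=0,low[1]=1,low[2]=2,low[3]=6,low[4]=?,low[5]=5,low[6]=3,low[7]=2); scc=(scc[0]=1,scc[1]=0,scc[2]=?,scc[3]=3,scc[4]=?,scc[5]=?,scc[6]=2,scc[7]=?)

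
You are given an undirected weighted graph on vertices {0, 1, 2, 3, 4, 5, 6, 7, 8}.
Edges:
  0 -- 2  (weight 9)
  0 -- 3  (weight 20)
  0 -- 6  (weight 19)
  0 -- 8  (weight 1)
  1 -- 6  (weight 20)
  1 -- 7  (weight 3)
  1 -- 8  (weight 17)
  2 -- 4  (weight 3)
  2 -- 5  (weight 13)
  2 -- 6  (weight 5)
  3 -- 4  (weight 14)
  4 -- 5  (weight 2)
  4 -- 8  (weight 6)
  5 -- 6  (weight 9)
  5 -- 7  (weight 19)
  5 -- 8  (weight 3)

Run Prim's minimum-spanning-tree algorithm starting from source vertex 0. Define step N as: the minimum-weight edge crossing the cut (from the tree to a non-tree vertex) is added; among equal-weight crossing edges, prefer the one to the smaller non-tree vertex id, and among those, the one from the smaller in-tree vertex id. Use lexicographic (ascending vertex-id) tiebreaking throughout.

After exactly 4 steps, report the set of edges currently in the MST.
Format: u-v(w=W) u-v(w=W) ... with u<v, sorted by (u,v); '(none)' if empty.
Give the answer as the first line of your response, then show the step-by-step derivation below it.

0-8(w=1) 2-4(w=3) 4-5(w=2) 5-8(w=3)

step 1: add edge 0-8 (w=1); MST = {0-8(w=1)}
step 2: add edge 5-8 (w=3); MST = {0-8(w=1) 5-8(w=3)}
step 3: add edge 4-5 (w=2); MST = {0-8(w=1) 4-5(w=2) 5-8(w=3)}
step 4: add edge 2-4 (w=3); MST = {0-8(w=1) 2-4(w=3) 4-5(w=2) 5-8(w=3)}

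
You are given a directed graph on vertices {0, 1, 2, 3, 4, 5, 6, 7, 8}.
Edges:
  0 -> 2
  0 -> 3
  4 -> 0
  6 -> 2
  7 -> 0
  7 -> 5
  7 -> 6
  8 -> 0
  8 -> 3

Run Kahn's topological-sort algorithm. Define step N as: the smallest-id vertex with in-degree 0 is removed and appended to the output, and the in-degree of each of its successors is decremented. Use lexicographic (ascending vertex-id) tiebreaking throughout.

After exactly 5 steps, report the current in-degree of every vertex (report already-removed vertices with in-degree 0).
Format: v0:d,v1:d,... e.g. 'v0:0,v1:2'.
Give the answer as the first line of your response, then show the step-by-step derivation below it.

v0:1,v1:0,v2:1,v3:2,v4:0,v5:0,v6:0,v7:0,v8:0

step 1: output 1; order=[1]; indeg=(3,0,2,2,0,1,1,0,0)
step 2: output 4; order=[1,4]; indeg=(2,0,2,2,0,1,1,0,0)
step 3: output 7; order=[1,4,7]; indeg=(1,0,2,2,0,0,0,0,0)
step 4: output 5; order=[1,4,7,5]; indeg=(1,0,2,2,0,0,0,0,0)
step 5: output 6; order=[1,4,7,5,6]; indeg=(1,0,1,2,0,0,0,0,0)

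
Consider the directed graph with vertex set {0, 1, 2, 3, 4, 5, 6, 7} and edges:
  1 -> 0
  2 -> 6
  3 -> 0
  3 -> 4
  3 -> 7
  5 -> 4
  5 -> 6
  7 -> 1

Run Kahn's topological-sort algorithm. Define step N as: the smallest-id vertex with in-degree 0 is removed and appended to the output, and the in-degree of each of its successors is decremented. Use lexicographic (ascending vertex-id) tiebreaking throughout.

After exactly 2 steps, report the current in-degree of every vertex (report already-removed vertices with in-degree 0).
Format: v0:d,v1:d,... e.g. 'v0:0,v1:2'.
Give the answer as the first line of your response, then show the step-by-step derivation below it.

v0:1,v1:1,v2:0,v3:0,v4:1,v5:0,v6:1,v7:0

step 1: output 2; order=[2]; indeg=(2,1,0,0,2,0,1,1)
step 2: output 3; order=[2,3]; indeg=(1,1,0,0,1,0,1,0)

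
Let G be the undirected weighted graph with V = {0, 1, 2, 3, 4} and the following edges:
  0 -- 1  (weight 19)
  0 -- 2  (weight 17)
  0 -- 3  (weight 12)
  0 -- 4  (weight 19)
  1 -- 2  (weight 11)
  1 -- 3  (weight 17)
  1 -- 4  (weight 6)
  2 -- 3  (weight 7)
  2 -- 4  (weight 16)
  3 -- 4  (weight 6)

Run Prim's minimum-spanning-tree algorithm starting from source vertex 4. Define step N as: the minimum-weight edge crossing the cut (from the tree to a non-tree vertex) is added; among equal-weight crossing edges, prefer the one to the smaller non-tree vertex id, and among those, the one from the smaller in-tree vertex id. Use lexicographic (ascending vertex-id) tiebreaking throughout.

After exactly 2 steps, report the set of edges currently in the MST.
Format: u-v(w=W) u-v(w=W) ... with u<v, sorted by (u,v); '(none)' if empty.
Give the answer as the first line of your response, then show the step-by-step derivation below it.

1-4(w=6) 3-4(w=6)

step 1: add edge 1-4 (w=6); MST = {1-4(w=6)}
step 2: add edge 3-4 (w=6); MST = {1-4(w=6) 3-4(w=6)}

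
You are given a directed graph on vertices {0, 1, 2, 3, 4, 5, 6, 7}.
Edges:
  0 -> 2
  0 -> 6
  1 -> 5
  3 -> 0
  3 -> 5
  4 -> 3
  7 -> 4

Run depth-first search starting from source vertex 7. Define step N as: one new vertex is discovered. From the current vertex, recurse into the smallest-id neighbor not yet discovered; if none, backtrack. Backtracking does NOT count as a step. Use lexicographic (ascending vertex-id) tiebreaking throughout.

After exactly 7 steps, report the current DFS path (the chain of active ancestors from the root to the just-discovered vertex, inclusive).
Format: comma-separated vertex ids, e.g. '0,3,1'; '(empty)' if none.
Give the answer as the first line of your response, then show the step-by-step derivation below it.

7,4,3,5

step 1: discover 7; path=7; order=7
step 2: discover 4; path=7>4; order=7,4
step 3: discover 3; path=7>4>3; order=7,4,3
step 4: discover 0; path=7>4>3>0; order=7,4,3,0
step 5: discover 2; path=7>4>3>0>2; order=7,4,3,0,2
step 6: discover 6; path=7>4>3>0>6; order=7,4,3,0,2,6
step 7: discover 5; path=7>4>3>5; order=7,4,3,0,2,6,5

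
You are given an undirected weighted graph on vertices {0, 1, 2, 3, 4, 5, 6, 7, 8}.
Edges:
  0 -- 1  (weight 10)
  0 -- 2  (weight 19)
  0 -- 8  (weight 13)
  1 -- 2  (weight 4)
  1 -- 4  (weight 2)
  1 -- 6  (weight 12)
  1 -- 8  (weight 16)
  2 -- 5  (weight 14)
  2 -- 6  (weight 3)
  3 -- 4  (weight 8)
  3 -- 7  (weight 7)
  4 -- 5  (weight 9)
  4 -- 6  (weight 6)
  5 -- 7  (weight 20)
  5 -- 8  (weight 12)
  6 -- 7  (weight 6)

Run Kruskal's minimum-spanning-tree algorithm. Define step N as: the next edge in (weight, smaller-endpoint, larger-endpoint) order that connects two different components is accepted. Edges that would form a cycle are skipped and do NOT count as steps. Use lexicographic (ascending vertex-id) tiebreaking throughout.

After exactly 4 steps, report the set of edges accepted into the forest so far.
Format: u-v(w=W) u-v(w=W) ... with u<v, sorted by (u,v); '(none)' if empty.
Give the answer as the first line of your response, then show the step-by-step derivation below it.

1-2(w=4) 1-4(w=2) 2-6(w=3) 6-7(w=6)

step 1: add edge 1-4 (w=2); MST = {1-4(w=2)}
step 2: add edge 2-6 (w=3); MST = {1-4(w=2) 2-6(w=3)}
step 3: add edge 1-2 (w=4); MST = {1-2(w=4) 1-4(w=2) 2-6(w=3)}
step 4: add edge 6-7 (w=6); MST = {1-2(w=4) 1-4(w=2) 2-6(w=3) 6-7(w=6)}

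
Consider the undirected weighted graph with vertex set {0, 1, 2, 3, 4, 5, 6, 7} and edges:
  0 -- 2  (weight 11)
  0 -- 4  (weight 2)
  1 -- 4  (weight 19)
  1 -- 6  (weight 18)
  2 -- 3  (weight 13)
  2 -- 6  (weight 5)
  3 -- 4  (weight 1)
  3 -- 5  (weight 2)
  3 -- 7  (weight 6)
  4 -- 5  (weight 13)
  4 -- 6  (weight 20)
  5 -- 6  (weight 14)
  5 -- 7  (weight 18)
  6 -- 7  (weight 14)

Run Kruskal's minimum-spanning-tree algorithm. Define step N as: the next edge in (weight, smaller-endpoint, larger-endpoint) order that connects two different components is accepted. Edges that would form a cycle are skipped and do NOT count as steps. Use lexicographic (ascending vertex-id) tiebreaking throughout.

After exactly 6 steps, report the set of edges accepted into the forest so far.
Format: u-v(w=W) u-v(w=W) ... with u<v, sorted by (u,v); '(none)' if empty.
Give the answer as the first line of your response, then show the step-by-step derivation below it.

0-2(w=11) 0-4(w=2) 2-6(w=5) 3-4(w=1) 3-5(w=2) 3-7(w=6)

step 1: add edge 3-4 (w=1); MST = {3-4(w=1)}
step 2: add edge 0-4 (w=2); MST = {0-4(w=2) 3-4(w=1)}
step 3: add edge 3-5 (w=2); MST = {0-4(w=2) 3-4(w=1) 3-5(w=2)}
step 4: add edge 2-6 (w=5); MST = {0-4(w=2) 2-6(w=5) 3-4(w=1) 3-5(w=2)}
step 5: add edge 3-7 (w=6); MST = {0-4(w=2) 2-6(w=5) 3-4(w=1) 3-5(w=2) 3-7(w=6)}
step 6: add edge 0-2 (w=11); MST = {0-2(w=11) 0-4(w=2) 2-6(w=5) 3-4(w=1) 3-5(w=2) 3-7(w=6)}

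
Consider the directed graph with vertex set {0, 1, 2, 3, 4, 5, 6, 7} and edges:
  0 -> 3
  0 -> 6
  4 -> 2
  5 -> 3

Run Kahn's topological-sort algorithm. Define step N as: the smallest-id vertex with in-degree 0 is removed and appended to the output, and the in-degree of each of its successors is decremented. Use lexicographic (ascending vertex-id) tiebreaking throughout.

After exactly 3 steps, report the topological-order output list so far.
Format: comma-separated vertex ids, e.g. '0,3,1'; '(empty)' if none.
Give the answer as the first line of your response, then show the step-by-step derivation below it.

0,1,4

step 1: output 0; order=[0]; indeg=(0,0,1,1,0,0,0,0)
step 2: output 1; order=[0,1]; indeg=(0,0,1,1,0,0,0,0)
step 3: output 4; order=[0,1,4]; indeg=(0,0,0,1,0,0,0,0)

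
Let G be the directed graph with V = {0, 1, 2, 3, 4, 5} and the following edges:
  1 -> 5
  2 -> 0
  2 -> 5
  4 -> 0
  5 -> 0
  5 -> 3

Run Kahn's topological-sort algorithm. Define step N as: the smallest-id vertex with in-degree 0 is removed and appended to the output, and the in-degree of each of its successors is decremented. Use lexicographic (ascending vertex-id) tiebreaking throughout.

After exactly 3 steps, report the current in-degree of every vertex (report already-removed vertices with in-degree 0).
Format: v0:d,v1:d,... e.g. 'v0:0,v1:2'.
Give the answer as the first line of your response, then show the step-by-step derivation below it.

v0:1,v1:0,v2:0,v3:1,v4:0,v5:0

step 1: output 1; order=[1]; indeg=(3,0,0,1,0,1)
step 2: output 2; order=[1,2]; indeg=(2,0,0,1,0,0)
step 3: output 4; order=[1,2,4]; indeg=(1,0,0,1,0,0)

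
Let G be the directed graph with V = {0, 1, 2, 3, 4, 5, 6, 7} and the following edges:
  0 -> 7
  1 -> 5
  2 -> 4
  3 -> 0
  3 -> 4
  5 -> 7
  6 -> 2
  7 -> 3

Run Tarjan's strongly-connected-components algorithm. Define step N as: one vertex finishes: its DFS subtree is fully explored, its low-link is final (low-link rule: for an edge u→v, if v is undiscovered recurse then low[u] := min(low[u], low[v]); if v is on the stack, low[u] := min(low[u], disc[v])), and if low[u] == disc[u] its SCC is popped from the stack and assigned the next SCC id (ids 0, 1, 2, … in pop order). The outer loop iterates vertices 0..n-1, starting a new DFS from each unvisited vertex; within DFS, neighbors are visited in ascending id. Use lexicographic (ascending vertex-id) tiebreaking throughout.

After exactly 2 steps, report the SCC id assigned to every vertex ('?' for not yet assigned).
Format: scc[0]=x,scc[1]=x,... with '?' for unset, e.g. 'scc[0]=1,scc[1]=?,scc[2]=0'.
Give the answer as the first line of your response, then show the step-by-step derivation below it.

scc[0]=?,scc[1]=?,scc[2]=?,scc[3]=?,scc[4]=0,scc[5]=?,scc[6]=?,scc[7]=?

step 1: low=(low[0]=0,low[1]=?,low[2]=?,low[3]=0,low[4]=3,low[5]=?,low[6]=?,low[7]=1); scc=(scc[0]=?,scc[1]=?,scc[2]=?,scc[3]=?,scc[4]=0,scc[5]=?,scc[6]=?,scc[7]=?)
step 2: low=(low[0]=0,low[1]=?,low[2]=?,low[3]=0,low[4]=3,low[5]=?,low[6]=?,low[7]=1); scc=(scc[0]=?,scc[1]=?,scc[2]=?,scc[3]=?,scc[4]=0,scc[5]=?,scc[6]=?,scc[7]=?)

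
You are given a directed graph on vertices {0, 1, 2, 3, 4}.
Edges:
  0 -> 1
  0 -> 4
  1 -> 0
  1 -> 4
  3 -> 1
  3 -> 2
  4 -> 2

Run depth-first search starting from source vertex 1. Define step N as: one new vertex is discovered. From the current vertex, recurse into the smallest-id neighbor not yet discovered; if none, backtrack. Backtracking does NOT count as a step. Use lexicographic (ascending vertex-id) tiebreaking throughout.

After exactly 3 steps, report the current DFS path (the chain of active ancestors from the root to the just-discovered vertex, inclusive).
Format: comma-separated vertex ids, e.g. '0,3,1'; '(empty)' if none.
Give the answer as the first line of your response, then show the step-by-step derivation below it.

1,0,4

step 1: discover 1; path=1; order=1
step 2: discover 0; path=1>0; order=1,0
step 3: discover 4; path=1>0>4; order=1,0,4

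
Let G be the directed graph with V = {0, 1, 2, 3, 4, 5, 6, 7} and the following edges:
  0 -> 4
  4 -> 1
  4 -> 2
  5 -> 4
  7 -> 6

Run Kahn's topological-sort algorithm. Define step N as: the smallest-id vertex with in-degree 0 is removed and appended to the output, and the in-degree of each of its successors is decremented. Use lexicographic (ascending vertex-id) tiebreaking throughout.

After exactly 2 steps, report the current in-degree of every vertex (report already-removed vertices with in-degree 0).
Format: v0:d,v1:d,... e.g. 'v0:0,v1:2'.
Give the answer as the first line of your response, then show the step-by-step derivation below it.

v0:0,v1:1,v2:1,v3:0,v4:1,v5:0,v6:1,v7:0

step 1: output 0; order=[0]; indeg=(0,1,1,0,1,0,1,0)
step 2: output 3; order=[0,3]; indeg=(0,1,1,0,1,0,1,0)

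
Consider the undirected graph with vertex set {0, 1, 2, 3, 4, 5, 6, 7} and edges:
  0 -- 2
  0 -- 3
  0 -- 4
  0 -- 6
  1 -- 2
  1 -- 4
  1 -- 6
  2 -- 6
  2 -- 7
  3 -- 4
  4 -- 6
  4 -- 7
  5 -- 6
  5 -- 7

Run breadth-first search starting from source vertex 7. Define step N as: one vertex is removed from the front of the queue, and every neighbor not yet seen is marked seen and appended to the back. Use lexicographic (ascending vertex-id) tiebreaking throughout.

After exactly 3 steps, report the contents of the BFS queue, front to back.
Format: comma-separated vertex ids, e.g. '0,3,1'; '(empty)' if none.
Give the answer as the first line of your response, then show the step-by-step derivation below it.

5,0,1,6,3

step 1: dequeue 7; queue=[2,4,5]; order=7
step 2: dequeue 2; queue=[4,5,0,1,6]; order=7,2
step 3: dequeue 4; queue=[5,0,1,6,3]; order=7,2,4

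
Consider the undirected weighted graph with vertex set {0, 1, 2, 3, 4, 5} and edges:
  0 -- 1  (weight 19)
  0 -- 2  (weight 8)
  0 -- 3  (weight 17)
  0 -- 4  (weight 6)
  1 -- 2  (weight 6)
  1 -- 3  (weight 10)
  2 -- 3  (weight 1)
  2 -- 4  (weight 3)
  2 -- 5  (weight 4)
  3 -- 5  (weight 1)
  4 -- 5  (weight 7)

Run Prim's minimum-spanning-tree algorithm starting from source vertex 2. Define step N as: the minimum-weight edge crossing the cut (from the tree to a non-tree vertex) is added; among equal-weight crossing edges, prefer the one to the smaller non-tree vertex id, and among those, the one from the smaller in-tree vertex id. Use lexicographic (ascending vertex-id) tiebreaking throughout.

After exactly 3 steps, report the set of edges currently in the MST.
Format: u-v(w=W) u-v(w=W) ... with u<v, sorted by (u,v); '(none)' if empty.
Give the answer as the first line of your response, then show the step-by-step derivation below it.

2-3(w=1) 2-4(w=3) 3-5(w=1)

step 1: add edge 2-3 (w=1); MST = {2-3(w=1)}
step 2: add edge 3-5 (w=1); MST = {2-3(w=1) 3-5(w=1)}
step 3: add edge 2-4 (w=3); MST = {2-3(w=1) 2-4(w=3) 3-5(w=1)}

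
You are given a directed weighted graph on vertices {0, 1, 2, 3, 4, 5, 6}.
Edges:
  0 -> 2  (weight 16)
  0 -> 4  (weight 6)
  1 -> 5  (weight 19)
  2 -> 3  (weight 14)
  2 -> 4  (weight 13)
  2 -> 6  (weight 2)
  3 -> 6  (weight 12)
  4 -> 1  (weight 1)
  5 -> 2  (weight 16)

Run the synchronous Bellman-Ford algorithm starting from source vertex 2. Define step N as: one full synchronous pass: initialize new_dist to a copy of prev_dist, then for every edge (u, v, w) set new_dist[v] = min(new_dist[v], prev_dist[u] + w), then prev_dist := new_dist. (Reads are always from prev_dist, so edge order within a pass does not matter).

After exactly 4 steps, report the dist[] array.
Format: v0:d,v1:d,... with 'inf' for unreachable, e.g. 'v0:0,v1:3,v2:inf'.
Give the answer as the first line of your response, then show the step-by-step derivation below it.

v0:inf,v1:14,v2:0,v3:14,v4:13,v5:33,v6:2

step 1: dist = v0:inf,v1:inf,v2:0,v3:14,v4:13,v5:inf,v6:2
step 2: dist = v0:inf,v1:14,v2:0,v3:14,v4:13,v5:inf,v6:2
step 3: dist = v0:inf,v1:14,v2:0,v3:14,v4:13,v5:33,v6:2
step 4: dist = v0:inf,v1:14,v2:0,v3:14,v4:13,v5:33,v6:2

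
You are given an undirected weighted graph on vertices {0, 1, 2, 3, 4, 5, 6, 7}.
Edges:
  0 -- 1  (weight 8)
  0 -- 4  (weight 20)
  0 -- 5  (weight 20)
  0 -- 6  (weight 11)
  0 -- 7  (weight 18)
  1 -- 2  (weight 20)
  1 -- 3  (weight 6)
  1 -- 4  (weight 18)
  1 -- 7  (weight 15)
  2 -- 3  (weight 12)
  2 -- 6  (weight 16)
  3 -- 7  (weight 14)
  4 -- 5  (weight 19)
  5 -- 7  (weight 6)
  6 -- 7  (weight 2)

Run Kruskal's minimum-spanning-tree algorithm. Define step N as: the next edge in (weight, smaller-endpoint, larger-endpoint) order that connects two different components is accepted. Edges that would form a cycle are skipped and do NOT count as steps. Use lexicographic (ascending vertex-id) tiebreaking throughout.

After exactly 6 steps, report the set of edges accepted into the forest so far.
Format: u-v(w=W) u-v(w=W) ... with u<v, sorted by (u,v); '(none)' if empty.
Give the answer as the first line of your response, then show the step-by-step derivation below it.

0-1(w=8) 0-6(w=11) 1-3(w=6) 2-3(w=12) 5-7(w=6) 6-7(w=2)

step 1: add edge 6-7 (w=2); MST = {6-7(w=2)}
step 2: add edge 1-3 (w=6); MST = {1-3(w=6) 6-7(w=2)}
step 3: add edge 5-7 (w=6); MST = {1-3(w=6) 5-7(w=6) 6-7(w=2)}
step 4: add edge 0-1 (w=8); MST = {0-1(w=8) 1-3(w=6) 5-7(w=6) 6-7(w=2)}
step 5: add edge 0-6 (w=11); MST = {0-1(w=8) 0-6(w=11) 1-3(w=6) 5-7(w=6) 6-7(w=2)}
step 6: add edge 2-3 (w=12); MST = {0-1(w=8) 0-6(w=11) 1-3(w=6) 2-3(w=12) 5-7(w=6) 6-7(w=2)}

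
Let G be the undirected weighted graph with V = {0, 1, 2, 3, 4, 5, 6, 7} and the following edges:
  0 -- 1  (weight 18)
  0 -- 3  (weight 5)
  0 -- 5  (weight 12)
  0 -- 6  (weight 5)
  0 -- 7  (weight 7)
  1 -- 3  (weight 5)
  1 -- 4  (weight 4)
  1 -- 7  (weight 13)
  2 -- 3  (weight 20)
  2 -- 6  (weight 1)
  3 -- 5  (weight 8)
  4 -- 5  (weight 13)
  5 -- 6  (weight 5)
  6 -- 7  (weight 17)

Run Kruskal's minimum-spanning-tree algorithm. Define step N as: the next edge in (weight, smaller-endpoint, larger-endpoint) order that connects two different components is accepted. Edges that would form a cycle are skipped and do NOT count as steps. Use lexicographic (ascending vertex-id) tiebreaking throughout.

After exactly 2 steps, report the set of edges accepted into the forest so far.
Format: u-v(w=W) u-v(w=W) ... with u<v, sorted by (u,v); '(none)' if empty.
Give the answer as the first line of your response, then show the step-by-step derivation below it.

1-4(w=4) 2-6(w=1)

step 1: add edge 2-6 (w=1); MST = {2-6(w=1)}
step 2: add edge 1-4 (w=4); MST = {1-4(w=4) 2-6(w=1)}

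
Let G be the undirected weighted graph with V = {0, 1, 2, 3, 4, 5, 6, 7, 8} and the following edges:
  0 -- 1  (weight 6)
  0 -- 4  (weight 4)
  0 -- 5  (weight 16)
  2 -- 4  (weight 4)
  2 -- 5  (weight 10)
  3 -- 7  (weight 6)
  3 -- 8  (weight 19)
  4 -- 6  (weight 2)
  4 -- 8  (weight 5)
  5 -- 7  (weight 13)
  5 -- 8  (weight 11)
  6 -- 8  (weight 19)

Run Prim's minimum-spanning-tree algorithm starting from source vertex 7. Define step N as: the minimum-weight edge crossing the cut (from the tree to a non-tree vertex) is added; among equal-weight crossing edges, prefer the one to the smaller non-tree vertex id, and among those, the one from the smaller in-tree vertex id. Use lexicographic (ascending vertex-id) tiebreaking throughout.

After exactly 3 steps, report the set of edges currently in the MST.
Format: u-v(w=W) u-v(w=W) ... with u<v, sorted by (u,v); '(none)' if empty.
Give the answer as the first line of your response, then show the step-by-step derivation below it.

2-5(w=10) 3-7(w=6) 5-7(w=13)

step 1: add edge 3-7 (w=6); MST = {3-7(w=6)}
step 2: add edge 5-7 (w=13); MST = {3-7(w=6) 5-7(w=13)}
step 3: add edge 2-5 (w=10); MST = {2-5(w=10) 3-7(w=6) 5-7(w=13)}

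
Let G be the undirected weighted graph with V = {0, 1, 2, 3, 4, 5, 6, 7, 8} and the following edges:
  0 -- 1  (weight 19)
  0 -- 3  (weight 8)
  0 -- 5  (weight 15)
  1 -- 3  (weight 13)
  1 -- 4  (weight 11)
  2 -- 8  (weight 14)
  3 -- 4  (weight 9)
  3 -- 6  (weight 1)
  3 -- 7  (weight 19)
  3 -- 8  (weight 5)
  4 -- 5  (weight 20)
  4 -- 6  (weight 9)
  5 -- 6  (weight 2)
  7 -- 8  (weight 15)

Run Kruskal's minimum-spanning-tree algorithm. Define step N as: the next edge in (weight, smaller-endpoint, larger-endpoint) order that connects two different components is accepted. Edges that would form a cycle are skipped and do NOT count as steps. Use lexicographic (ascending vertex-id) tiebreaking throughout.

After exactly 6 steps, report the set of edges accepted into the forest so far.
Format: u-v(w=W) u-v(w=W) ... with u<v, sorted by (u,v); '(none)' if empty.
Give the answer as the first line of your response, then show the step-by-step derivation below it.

0-3(w=8) 1-4(w=11) 3-4(w=9) 3-6(w=1) 3-8(w=5) 5-6(w=2)

step 1: add edge 3-6 (w=1); MST = {3-6(w=1)}
step 2: add edge 5-6 (w=2); MST = {3-6(w=1) 5-6(w=2)}
step 3: add edge 3-8 (w=5); MST = {3-6(w=1) 3-8(w=5) 5-6(w=2)}
step 4: add edge 0-3 (w=8); MST = {0-3(w=8) 3-6(w=1) 3-8(w=5) 5-6(w=2)}
step 5: add edge 3-4 (w=9); MST = {0-3(w=8) 3-4(w=9) 3-6(w=1) 3-8(w=5) 5-6(w=2)}
step 6: add edge 1-4 (w=11); MST = {0-3(w=8) 1-4(w=11) 3-4(w=9) 3-6(w=1) 3-8(w=5) 5-6(w=2)}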